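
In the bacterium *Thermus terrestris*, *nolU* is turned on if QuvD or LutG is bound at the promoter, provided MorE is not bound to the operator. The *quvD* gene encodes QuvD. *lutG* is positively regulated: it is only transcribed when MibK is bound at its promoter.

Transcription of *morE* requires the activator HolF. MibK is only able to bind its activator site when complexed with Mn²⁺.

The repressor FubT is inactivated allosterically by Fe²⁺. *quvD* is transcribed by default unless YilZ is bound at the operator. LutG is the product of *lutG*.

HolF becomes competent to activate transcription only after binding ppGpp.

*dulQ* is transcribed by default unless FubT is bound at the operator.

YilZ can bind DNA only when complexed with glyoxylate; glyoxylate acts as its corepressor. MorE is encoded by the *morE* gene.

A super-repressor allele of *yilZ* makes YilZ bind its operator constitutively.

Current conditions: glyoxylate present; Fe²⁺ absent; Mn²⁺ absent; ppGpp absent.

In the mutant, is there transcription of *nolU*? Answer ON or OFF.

YilZ is constitutively active in this strain.
With repressor YilZ bound, *quvD* is not transcribed.
So QuvD is not produced.
Mn²⁺ is absent, so MibK is inactive.
Required activator MibK is absent, so *lutG* is not transcribed.
So LutG is not produced.
ppGpp is absent, so HolF is inactive.
Required activator HolF is absent, so *morE* is not transcribed.
So MorE is not produced.
No activator is available at the *nolU* promoter, so *nolU* is not transcribed.

OFF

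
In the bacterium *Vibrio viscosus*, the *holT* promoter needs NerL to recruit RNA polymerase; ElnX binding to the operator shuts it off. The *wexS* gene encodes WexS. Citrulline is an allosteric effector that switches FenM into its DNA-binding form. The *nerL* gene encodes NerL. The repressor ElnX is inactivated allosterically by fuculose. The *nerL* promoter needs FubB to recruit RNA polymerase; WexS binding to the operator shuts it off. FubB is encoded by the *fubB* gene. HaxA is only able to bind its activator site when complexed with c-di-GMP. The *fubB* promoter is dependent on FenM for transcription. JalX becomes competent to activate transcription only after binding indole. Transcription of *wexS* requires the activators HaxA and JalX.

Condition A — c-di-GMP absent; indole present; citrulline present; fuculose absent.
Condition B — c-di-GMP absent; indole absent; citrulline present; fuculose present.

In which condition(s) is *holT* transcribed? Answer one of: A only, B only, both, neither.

Condition A:
c-di-GMP is absent, so HaxA is inactive.
Indole is present, so JalX is active.
Required activator HaxA is absent, so *wexS* is not transcribed.
So WexS is not produced.
Citrulline is present, so FenM is active.
No repressor is bound and FenM is active, so *fubB* is transcribed.
So FubB is produced and active.
No repressor is bound and FubB is active, so *nerL* is transcribed.
So NerL is produced and active.
Fuculose is absent, so ElnX is active.
With repressor ElnX bound, *holT* is not transcribed.
→ *holT* is OFF in A.
Condition B:
c-di-GMP is absent, so HaxA is inactive.
Indole is absent, so JalX is inactive.
Required activator HaxA is absent, so *wexS* is not transcribed.
So WexS is not produced.
Citrulline is present, so FenM is active.
No repressor is bound and FenM is active, so *fubB* is transcribed.
So FubB is produced and active.
No repressor is bound and FubB is active, so *nerL* is transcribed.
So NerL is produced and active.
Fuculose is present, so ElnX is inactive.
No repressor is bound and NerL is active, so *holT* is transcribed.
→ *holT* is ON in B.

B only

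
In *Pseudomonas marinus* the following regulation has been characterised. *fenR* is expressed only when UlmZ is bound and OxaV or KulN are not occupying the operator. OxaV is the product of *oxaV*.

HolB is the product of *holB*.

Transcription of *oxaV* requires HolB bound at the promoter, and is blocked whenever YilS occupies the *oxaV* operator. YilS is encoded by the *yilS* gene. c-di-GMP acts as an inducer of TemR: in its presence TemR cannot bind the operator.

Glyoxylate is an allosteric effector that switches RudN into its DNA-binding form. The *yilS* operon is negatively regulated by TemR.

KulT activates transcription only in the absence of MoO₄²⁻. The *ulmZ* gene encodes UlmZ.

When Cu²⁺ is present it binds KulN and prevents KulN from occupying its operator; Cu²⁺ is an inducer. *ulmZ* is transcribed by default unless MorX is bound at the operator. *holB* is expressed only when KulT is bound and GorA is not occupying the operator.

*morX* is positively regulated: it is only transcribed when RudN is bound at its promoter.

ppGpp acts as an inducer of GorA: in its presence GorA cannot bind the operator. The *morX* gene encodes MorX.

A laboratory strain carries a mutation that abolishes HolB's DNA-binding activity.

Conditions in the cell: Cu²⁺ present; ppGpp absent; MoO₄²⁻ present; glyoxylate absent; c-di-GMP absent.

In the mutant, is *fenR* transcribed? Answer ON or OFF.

ON

c-di-GMP is absent, so TemR is active.
With repressor TemR bound, *yilS* is not transcribed.
So YilS is not produced.
HolB is non-functional in this strain, so it has no effect.
Required activator HolB is absent, so *oxaV* is not transcribed.
So OxaV is not produced.
Glyoxylate is absent, so RudN is inactive.
Required activator RudN is absent, so *morX* is not transcribed.
So MorX is not produced.
With no repressor bound, *ulmZ* is transcribed.
So UlmZ is produced and active.
Cu²⁺ is present, so KulN is inactive.
No repressor is bound and UlmZ is active, so *fenR* is transcribed.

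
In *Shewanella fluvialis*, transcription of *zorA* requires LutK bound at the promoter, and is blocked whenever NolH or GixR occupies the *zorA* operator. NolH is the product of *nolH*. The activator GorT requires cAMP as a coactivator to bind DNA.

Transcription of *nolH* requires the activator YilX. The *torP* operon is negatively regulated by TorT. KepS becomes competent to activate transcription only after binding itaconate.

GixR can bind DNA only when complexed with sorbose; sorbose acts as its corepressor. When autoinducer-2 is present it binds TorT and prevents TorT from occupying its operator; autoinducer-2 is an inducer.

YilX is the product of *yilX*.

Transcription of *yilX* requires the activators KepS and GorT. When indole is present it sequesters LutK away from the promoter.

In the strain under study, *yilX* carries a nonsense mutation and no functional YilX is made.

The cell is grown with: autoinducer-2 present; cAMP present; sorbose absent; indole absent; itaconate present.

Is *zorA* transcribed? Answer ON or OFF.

ON

Indole is absent, so LutK is active.
YilX is non-functional in this strain, so it has no effect.
Required activator YilX is absent, so *nolH* is not transcribed.
So NolH is not produced.
Sorbose is absent, so GixR is inactive.
No repressor is bound and LutK is active, so *zorA* is transcribed.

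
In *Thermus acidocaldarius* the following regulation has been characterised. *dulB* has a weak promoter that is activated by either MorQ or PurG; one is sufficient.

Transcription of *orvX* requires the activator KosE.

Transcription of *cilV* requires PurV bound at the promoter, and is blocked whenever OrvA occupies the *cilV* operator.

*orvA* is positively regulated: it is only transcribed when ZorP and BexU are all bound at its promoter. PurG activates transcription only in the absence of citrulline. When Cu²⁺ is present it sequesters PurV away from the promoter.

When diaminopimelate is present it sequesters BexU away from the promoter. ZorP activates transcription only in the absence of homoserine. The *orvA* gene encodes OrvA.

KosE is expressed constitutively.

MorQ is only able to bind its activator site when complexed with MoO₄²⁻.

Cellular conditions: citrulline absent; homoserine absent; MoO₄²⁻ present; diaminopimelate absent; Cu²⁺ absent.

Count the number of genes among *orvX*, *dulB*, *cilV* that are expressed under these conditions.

2

KosE is produced constitutively and is active.
No repressor is bound and KosE is active, so *orvX* is transcribed.
→ *orvX* is ON.
MoO₄²⁻ is present, so MorQ is active.
Citrulline is absent, so PurG is active.
Activator MorQ is present, so *dulB* is transcribed.
→ *dulB* is ON.
Homoserine is absent, so ZorP is active.
Diaminopimelate is absent, so BexU is active.
No repressor is bound and ZorP and BexU are active, so *orvA* is transcribed.
So OrvA is produced and active.
Cu²⁺ is absent, so PurV is active.
With repressor OrvA bound, *cilV* is not transcribed.
→ *cilV* is OFF.
2 of the 3 genes are transcribed.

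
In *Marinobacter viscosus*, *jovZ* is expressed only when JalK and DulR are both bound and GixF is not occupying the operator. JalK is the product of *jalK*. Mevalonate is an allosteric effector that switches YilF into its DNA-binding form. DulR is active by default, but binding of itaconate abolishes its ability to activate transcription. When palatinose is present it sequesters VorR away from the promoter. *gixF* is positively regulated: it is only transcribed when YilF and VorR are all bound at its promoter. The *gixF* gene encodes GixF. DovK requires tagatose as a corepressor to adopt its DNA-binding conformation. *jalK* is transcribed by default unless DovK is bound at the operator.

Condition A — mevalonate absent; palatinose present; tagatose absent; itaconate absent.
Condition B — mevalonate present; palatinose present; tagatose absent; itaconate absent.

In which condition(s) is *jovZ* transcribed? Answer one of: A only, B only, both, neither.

both

Condition A:
Mevalonate is absent, so YilF is inactive.
Palatinose is present, so VorR is inactive.
Required activator YilF is absent, so *gixF* is not transcribed.
So GixF is not produced.
Tagatose is absent, so DovK is inactive.
With no repressor bound, *jalK* is transcribed.
So JalK is produced and active.
Itaconate is absent, so DulR is active.
No repressor is bound and JalK and DulR are active, so *jovZ* is transcribed.
→ *jovZ* is ON in A.
Condition B:
Mevalonate is present, so YilF is active.
Palatinose is present, so VorR is inactive.
Required activator VorR is absent, so *gixF* is not transcribed.
So GixF is not produced.
Tagatose is absent, so DovK is inactive.
With no repressor bound, *jalK* is transcribed.
So JalK is produced and active.
Itaconate is absent, so DulR is active.
No repressor is bound and JalK and DulR are active, so *jovZ* is transcribed.
→ *jovZ* is ON in B.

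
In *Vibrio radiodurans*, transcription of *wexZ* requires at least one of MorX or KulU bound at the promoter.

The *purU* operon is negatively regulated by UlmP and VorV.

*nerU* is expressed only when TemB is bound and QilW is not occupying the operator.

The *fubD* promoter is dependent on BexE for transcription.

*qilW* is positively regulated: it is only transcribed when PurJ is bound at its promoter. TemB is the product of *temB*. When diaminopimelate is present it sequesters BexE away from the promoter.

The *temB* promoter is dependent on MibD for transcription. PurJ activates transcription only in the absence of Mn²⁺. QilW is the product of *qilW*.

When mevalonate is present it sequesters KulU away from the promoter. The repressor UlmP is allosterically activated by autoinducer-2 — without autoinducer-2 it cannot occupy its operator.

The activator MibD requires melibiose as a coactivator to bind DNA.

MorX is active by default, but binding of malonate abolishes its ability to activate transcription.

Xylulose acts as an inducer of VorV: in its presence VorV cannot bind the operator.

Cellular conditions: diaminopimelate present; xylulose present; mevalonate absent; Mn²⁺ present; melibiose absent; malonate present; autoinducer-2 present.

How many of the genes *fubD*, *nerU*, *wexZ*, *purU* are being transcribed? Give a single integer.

1

Diaminopimelate is present, so BexE is inactive.
Required activator BexE is absent, so *fubD* is not transcribed.
→ *fubD* is OFF.
Melibiose is absent, so MibD is inactive.
Required activator MibD is absent, so *temB* is not transcribed.
So TemB is not produced.
Mn²⁺ is present, so PurJ is inactive.
Required activator PurJ is absent, so *qilW* is not transcribed.
So QilW is not produced.
Required activator TemB is absent, so *nerU* is not transcribed.
→ *nerU* is OFF.
Malonate is present, so MorX is inactive.
Mevalonate is absent, so KulU is active.
Activator KulU is present, so *wexZ* is transcribed.
→ *wexZ* is ON.
Autoinducer-2 is present, so UlmP is active.
Xylulose is present, so VorV is inactive.
With repressor UlmP bound, *purU* is not transcribed.
→ *purU* is OFF.
1 of the 4 genes is transcribed.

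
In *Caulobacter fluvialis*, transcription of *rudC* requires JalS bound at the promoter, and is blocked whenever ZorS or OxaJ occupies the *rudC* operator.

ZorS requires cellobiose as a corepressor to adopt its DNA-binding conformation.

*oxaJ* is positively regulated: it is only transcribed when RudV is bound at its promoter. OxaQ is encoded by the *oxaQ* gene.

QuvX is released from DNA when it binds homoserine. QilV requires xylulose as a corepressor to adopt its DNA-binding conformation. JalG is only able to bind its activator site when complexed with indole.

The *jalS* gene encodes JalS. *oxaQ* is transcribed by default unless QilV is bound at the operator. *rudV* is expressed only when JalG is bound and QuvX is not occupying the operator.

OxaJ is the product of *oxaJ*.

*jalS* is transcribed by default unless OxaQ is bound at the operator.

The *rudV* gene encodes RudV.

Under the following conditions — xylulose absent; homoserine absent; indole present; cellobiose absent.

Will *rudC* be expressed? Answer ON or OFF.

Xylulose is absent, so QilV is inactive.
With no repressor bound, *oxaQ* is transcribed.
So OxaQ is produced and active.
With repressor OxaQ bound, *jalS* is not transcribed.
So JalS is not produced.
Cellobiose is absent, so ZorS is inactive.
Homoserine is absent, so QuvX is active.
Indole is present, so JalG is active.
With repressor QuvX bound, *rudV* is not transcribed.
So RudV is not produced.
Required activator RudV is absent, so *oxaJ* is not transcribed.
So OxaJ is not produced.
Required activator JalS is absent, so *rudC* is not transcribed.

OFF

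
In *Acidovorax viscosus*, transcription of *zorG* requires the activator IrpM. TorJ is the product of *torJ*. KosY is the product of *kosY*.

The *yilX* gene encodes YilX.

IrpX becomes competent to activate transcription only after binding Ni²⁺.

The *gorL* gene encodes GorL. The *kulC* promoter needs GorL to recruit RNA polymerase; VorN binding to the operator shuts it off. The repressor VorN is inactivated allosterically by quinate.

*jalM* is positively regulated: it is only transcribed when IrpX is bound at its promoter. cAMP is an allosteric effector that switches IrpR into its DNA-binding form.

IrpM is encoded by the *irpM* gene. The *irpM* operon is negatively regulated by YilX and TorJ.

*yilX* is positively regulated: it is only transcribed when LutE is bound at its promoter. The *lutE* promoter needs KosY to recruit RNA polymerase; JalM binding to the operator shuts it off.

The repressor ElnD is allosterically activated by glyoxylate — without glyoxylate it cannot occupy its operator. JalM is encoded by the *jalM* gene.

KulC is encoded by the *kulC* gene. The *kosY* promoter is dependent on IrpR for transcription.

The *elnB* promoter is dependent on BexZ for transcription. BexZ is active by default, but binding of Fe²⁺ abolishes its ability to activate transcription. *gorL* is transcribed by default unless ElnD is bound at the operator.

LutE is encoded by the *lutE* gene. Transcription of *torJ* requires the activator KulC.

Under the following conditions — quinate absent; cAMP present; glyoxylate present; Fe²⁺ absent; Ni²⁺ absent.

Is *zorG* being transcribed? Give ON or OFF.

OFF

cAMP is present, so IrpR is active.
No repressor is bound and IrpR is active, so *kosY* is transcribed.
So KosY is produced and active.
Ni²⁺ is absent, so IrpX is inactive.
Required activator IrpX is absent, so *jalM* is not transcribed.
So JalM is not produced.
No repressor is bound and KosY is active, so *lutE* is transcribed.
So LutE is produced and active.
No repressor is bound and LutE is active, so *yilX* is transcribed.
So YilX is produced and active.
Glyoxylate is present, so ElnD is active.
With repressor ElnD bound, *gorL* is not transcribed.
So GorL is not produced.
Quinate is absent, so VorN is active.
With repressor VorN bound, *kulC* is not transcribed.
So KulC is not produced.
Required activator KulC is absent, so *torJ* is not transcribed.
So TorJ is not produced.
With repressor YilX bound, *irpM* is not transcribed.
So IrpM is not produced.
Required activator IrpM is absent, so *zorG* is not transcribed.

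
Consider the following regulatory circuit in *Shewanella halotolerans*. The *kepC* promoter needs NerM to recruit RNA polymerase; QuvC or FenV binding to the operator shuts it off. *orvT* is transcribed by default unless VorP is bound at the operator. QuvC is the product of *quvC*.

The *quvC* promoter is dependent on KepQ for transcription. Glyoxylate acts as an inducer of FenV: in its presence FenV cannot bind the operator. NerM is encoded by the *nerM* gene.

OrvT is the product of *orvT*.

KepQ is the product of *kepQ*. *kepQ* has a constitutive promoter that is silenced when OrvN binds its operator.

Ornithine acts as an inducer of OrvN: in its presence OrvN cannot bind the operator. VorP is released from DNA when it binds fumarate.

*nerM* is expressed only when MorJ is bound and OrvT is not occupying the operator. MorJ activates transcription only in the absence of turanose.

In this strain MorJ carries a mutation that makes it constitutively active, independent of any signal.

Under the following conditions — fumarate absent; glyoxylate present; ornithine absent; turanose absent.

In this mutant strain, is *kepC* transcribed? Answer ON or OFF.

ON

MorJ is constitutively active in this strain.
Fumarate is absent, so VorP is active.
With repressor VorP bound, *orvT* is not transcribed.
So OrvT is not produced.
No repressor is bound and MorJ is active, so *nerM* is transcribed.
So NerM is produced and active.
Ornithine is absent, so OrvN is active.
With repressor OrvN bound, *kepQ* is not transcribed.
So KepQ is not produced.
Required activator KepQ is absent, so *quvC* is not transcribed.
So QuvC is not produced.
Glyoxylate is present, so FenV is inactive.
No repressor is bound and NerM is active, so *kepC* is transcribed.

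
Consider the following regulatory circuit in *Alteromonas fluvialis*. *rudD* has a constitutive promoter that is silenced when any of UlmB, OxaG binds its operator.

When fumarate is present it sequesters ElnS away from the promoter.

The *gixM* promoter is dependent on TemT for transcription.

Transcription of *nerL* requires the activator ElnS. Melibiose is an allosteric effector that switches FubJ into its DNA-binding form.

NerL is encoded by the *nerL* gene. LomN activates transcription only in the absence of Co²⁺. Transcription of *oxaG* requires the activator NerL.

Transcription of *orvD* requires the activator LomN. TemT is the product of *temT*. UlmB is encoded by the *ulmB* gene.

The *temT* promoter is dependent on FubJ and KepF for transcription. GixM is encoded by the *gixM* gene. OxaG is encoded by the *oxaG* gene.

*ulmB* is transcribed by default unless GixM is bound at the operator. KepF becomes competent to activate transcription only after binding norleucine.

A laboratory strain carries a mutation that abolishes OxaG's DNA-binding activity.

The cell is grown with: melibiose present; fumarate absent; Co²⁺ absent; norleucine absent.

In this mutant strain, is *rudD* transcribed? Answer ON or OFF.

OFF

Melibiose is present, so FubJ is active.
Norleucine is absent, so KepF is inactive.
Required activator KepF is absent, so *temT* is not transcribed.
So TemT is not produced.
Required activator TemT is absent, so *gixM* is not transcribed.
So GixM is not produced.
With no repressor bound, *ulmB* is transcribed.
So UlmB is produced and active.
OxaG is non-functional in this strain, so it has no effect.
With repressor UlmB bound, *rudD* is not transcribed.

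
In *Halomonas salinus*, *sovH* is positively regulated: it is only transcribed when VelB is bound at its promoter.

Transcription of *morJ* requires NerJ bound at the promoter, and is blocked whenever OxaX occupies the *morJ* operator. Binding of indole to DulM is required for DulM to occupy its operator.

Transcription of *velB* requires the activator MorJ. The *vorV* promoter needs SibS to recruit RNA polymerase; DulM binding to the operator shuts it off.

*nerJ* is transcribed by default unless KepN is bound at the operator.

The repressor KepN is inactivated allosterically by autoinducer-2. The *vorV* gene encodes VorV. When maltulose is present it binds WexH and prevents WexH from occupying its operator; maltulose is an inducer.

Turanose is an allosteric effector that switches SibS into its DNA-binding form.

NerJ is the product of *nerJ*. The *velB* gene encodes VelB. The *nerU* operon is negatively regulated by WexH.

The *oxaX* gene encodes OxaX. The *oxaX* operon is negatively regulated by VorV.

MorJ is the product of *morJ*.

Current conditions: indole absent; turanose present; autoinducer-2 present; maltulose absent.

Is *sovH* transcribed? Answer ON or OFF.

Turanose is present, so SibS is active.
Indole is absent, so DulM is inactive.
No repressor is bound and SibS is active, so *vorV* is transcribed.
So VorV is produced and active.
With repressor VorV bound, *oxaX* is not transcribed.
So OxaX is not produced.
Autoinducer-2 is present, so KepN is inactive.
With no repressor bound, *nerJ* is transcribed.
So NerJ is produced and active.
No repressor is bound and NerJ is active, so *morJ* is transcribed.
So MorJ is produced and active.
No repressor is bound and MorJ is active, so *velB* is transcribed.
So VelB is produced and active.
No repressor is bound and VelB is active, so *sovH* is transcribed.

ON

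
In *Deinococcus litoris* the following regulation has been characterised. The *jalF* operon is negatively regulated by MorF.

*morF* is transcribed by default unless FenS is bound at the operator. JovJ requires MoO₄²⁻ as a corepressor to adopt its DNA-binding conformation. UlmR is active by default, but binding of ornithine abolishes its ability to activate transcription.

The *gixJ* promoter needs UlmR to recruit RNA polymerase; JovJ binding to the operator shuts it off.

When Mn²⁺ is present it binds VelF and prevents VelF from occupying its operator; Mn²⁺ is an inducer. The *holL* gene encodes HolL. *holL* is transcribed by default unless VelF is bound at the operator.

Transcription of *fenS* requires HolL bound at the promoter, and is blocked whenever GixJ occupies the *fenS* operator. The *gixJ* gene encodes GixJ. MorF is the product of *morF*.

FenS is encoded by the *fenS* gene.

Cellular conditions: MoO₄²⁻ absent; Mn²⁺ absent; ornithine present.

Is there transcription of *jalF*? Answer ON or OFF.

OFF

Mn²⁺ is absent, so VelF is active.
With repressor VelF bound, *holL* is not transcribed.
So HolL is not produced.
MoO₄²⁻ is absent, so JovJ is inactive.
Ornithine is present, so UlmR is inactive.
Required activator UlmR is absent, so *gixJ* is not transcribed.
So GixJ is not produced.
Required activator HolL is absent, so *fenS* is not transcribed.
So FenS is not produced.
With no repressor bound, *morF* is transcribed.
So MorF is produced and active.
With repressor MorF bound, *jalF* is not transcribed.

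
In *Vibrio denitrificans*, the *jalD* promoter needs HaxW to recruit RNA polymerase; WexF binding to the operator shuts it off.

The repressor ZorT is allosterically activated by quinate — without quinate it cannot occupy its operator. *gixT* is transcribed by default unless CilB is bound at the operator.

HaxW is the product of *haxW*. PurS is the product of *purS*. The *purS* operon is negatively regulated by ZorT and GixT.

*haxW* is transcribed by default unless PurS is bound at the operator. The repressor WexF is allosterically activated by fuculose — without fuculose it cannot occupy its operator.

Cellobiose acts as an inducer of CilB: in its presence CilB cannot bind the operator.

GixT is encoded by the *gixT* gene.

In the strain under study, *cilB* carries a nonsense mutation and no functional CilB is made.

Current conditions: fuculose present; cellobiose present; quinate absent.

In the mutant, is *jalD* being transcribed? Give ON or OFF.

OFF

Fuculose is present, so WexF is active.
Quinate is absent, so ZorT is inactive.
CilB is non-functional in this strain, so it has no effect.
With no repressor bound, *gixT* is transcribed.
So GixT is produced and active.
With repressor GixT bound, *purS* is not transcribed.
So PurS is not produced.
With no repressor bound, *haxW* is transcribed.
So HaxW is produced and active.
With repressor WexF bound, *jalD* is not transcribed.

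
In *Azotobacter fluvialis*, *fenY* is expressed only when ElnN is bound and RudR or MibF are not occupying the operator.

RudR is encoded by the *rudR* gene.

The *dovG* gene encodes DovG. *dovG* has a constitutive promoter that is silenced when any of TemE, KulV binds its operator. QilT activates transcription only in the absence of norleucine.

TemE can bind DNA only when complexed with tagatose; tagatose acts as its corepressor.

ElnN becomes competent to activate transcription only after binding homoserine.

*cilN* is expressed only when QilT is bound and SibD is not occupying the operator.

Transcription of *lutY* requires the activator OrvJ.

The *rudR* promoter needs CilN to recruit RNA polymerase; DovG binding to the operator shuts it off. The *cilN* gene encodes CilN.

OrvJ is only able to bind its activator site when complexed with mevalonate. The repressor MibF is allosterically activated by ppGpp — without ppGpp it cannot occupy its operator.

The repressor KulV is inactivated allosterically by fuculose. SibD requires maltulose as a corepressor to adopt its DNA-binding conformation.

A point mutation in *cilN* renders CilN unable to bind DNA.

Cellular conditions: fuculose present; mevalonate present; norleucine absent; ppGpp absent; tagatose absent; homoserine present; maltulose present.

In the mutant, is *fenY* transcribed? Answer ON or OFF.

ON

Tagatose is absent, so TemE is inactive.
Fuculose is present, so KulV is inactive.
With no repressor bound, *dovG* is transcribed.
So DovG is produced and active.
CilN is non-functional in this strain, so it has no effect.
With repressor DovG bound, *rudR* is not transcribed.
So RudR is not produced.
Homoserine is present, so ElnN is active.
ppGpp is absent, so MibF is inactive.
No repressor is bound and ElnN is active, so *fenY* is transcribed.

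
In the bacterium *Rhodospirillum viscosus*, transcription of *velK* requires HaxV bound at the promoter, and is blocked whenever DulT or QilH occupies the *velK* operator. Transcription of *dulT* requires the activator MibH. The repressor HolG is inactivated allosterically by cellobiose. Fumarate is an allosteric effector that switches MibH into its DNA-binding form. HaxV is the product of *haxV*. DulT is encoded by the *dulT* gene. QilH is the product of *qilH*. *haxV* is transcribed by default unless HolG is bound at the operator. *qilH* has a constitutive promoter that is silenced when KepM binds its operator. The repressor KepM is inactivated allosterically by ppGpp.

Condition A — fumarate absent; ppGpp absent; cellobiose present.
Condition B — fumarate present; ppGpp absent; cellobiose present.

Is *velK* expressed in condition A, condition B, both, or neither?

Condition A:
Fumarate is absent, so MibH is inactive.
Required activator MibH is absent, so *dulT* is not transcribed.
So DulT is not produced.
ppGpp is absent, so KepM is active.
With repressor KepM bound, *qilH* is not transcribed.
So QilH is not produced.
Cellobiose is present, so HolG is inactive.
With no repressor bound, *haxV* is transcribed.
So HaxV is produced and active.
No repressor is bound and HaxV is active, so *velK* is transcribed.
→ *velK* is ON in A.
Condition B:
Fumarate is present, so MibH is active.
No repressor is bound and MibH is active, so *dulT* is transcribed.
So DulT is produced and active.
ppGpp is absent, so KepM is active.
With repressor KepM bound, *qilH* is not transcribed.
So QilH is not produced.
Cellobiose is present, so HolG is inactive.
With no repressor bound, *haxV* is transcribed.
So HaxV is produced and active.
With repressor DulT bound, *velK* is not transcribed.
→ *velK* is OFF in B.

A only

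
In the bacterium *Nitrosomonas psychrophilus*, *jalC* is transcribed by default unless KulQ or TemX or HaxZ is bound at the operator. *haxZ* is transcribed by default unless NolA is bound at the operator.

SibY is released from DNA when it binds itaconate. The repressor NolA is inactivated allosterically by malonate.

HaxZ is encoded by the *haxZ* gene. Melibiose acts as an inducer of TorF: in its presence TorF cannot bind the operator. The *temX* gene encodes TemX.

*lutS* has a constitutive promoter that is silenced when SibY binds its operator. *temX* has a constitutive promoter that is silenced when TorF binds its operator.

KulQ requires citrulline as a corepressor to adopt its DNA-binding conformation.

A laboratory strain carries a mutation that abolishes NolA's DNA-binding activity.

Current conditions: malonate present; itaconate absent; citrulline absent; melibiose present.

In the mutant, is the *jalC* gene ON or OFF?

OFF

Citrulline is absent, so KulQ is inactive.
Melibiose is present, so TorF is inactive.
With no repressor bound, *temX* is transcribed.
So TemX is produced and active.
NolA is non-functional in this strain, so it has no effect.
With no repressor bound, *haxZ* is transcribed.
So HaxZ is produced and active.
With repressor TemX bound, *jalC* is not transcribed.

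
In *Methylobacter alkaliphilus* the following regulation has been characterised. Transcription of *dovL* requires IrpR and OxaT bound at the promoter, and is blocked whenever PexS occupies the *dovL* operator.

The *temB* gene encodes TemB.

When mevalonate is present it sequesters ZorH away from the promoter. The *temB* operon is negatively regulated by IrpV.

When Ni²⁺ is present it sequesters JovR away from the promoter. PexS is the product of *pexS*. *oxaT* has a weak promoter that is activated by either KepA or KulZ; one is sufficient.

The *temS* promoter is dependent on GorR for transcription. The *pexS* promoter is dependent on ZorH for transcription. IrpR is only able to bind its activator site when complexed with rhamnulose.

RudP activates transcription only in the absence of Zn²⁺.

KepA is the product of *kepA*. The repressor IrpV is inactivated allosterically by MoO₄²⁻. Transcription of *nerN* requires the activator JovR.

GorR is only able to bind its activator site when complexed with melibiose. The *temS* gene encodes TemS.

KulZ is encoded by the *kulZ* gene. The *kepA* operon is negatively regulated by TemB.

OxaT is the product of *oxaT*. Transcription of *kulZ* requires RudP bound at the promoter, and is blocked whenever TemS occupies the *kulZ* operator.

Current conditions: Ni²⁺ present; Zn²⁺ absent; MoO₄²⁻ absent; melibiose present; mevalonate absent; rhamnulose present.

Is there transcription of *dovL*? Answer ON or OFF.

OFF

Rhamnulose is present, so IrpR is active.
Mevalonate is absent, so ZorH is active.
No repressor is bound and ZorH is active, so *pexS* is transcribed.
So PexS is produced and active.
MoO₄²⁻ is absent, so IrpV is active.
With repressor IrpV bound, *temB* is not transcribed.
So TemB is not produced.
With no repressor bound, *kepA* is transcribed.
So KepA is produced and active.
Melibiose is present, so GorR is active.
No repressor is bound and GorR is active, so *temS* is transcribed.
So TemS is produced and active.
Zn²⁺ is absent, so RudP is active.
With repressor TemS bound, *kulZ* is not transcribed.
So KulZ is not produced.
Activator KepA is present, so *oxaT* is transcribed.
So OxaT is produced and active.
With repressor PexS bound, *dovL* is not transcribed.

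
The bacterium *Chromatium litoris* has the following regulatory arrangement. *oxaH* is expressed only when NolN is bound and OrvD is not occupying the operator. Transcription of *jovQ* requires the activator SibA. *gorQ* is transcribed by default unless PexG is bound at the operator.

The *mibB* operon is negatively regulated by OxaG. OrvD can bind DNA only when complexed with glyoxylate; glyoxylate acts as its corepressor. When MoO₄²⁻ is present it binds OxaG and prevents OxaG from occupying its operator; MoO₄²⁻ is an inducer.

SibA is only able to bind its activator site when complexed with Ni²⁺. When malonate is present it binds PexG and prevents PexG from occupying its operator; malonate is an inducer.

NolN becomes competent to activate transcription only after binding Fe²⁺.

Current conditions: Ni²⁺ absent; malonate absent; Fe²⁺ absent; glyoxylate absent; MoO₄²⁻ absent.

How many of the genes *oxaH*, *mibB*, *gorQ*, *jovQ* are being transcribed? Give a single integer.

Glyoxylate is absent, so OrvD is inactive.
Fe²⁺ is absent, so NolN is inactive.
Required activator NolN is absent, so *oxaH* is not transcribed.
→ *oxaH* is OFF.
MoO₄²⁻ is absent, so OxaG is active.
With repressor OxaG bound, *mibB* is not transcribed.
→ *mibB* is OFF.
Malonate is absent, so PexG is active.
With repressor PexG bound, *gorQ* is not transcribed.
→ *gorQ* is OFF.
Ni²⁺ is absent, so SibA is inactive.
Required activator SibA is absent, so *jovQ* is not transcribed.
→ *jovQ* is OFF.
0 of the 4 genes are transcribed.

0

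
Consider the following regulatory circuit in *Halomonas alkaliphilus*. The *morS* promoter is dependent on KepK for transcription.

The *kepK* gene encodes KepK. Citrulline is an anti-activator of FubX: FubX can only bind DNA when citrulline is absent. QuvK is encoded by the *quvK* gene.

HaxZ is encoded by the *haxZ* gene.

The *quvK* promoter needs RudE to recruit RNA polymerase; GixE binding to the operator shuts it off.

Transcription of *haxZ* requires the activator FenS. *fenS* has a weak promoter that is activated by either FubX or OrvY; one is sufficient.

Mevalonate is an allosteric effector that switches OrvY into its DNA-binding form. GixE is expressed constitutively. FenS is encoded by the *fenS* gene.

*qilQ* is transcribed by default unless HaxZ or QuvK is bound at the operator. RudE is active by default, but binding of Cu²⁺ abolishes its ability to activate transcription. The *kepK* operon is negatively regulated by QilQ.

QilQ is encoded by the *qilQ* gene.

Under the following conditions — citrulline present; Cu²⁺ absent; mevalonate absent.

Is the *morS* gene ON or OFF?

OFF

Citrulline is present, so FubX is inactive.
Mevalonate is absent, so OrvY is inactive.
No activator is available at the *fenS* promoter, so *fenS* is not transcribed.
So FenS is not produced.
Required activator FenS is absent, so *haxZ* is not transcribed.
So HaxZ is not produced.
Cu²⁺ is absent, so RudE is active.
GixE is produced constitutively and is active.
With repressor GixE bound, *quvK* is not transcribed.
So QuvK is not produced.
With no repressor bound, *qilQ* is transcribed.
So QilQ is produced and active.
With repressor QilQ bound, *kepK* is not transcribed.
So KepK is not produced.
Required activator KepK is absent, so *morS* is not transcribed.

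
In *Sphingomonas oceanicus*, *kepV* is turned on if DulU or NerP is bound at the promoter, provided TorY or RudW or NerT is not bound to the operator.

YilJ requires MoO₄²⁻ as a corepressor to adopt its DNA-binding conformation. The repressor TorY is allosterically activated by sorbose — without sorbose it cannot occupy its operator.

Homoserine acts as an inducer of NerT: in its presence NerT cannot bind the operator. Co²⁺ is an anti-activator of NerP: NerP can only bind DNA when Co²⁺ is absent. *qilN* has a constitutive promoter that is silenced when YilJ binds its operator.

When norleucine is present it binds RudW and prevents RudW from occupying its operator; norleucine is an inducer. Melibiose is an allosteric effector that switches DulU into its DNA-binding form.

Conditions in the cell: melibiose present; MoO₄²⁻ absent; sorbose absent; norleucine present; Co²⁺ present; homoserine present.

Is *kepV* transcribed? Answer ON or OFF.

ON

Sorbose is absent, so TorY is inactive.
Melibiose is present, so DulU is active.
Norleucine is present, so RudW is inactive.
Homoserine is present, so NerT is inactive.
Co²⁺ is present, so NerP is inactive.
Activator DulU is present, so *kepV* is transcribed.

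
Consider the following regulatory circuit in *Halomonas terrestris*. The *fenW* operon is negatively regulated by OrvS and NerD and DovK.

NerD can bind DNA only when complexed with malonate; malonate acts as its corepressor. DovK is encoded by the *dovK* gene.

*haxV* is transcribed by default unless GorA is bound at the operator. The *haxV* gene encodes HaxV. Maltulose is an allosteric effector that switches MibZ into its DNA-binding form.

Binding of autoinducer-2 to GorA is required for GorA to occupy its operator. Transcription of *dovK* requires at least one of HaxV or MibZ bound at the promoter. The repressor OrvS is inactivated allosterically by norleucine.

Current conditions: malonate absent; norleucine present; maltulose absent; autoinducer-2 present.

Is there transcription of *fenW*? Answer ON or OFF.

Norleucine is present, so OrvS is inactive.
Malonate is absent, so NerD is inactive.
Autoinducer-2 is present, so GorA is active.
With repressor GorA bound, *haxV* is not transcribed.
So HaxV is not produced.
Maltulose is absent, so MibZ is inactive.
No activator is available at the *dovK* promoter, so *dovK* is not transcribed.
So DovK is not produced.
With no repressor bound, *fenW* is transcribed.

ON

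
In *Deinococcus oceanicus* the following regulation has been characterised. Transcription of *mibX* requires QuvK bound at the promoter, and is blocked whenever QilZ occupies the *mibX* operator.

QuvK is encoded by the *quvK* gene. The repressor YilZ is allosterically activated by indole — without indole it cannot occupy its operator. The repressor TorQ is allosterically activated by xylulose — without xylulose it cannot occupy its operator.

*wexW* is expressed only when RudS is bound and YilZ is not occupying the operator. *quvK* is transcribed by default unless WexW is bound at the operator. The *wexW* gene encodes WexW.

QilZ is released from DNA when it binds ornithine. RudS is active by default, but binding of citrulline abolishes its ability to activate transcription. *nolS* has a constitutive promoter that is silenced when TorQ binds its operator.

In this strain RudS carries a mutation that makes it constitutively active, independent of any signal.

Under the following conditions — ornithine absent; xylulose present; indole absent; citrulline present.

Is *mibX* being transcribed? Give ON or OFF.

OFF

Ornithine is absent, so QilZ is active.
Indole is absent, so YilZ is inactive.
RudS is constitutively active in this strain.
No repressor is bound and RudS is active, so *wexW* is transcribed.
So WexW is produced and active.
With repressor WexW bound, *quvK* is not transcribed.
So QuvK is not produced.
With repressor QilZ bound, *mibX* is not transcribed.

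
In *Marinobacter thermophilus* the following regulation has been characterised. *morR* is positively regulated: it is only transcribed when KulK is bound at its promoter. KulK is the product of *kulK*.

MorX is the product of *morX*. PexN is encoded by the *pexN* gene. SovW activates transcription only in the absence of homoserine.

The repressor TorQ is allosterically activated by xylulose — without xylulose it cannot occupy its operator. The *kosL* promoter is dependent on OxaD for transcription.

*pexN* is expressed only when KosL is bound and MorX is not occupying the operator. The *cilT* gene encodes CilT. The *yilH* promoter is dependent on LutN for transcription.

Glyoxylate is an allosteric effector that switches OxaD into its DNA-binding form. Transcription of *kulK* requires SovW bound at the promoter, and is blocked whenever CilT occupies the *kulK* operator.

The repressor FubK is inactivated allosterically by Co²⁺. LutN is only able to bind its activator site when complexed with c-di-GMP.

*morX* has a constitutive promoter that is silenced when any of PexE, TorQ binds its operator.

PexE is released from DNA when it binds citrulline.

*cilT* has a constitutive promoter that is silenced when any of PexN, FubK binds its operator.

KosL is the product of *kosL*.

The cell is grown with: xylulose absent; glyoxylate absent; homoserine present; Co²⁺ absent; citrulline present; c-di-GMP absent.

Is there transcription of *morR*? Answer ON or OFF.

Glyoxylate is absent, so OxaD is inactive.
Required activator OxaD is absent, so *kosL* is not transcribed.
So KosL is not produced.
Citrulline is present, so PexE is inactive.
Xylulose is absent, so TorQ is inactive.
With no repressor bound, *morX* is transcribed.
So MorX is produced and active.
With repressor MorX bound, *pexN* is not transcribed.
So PexN is not produced.
Co²⁺ is absent, so FubK is active.
With repressor FubK bound, *cilT* is not transcribed.
So CilT is not produced.
Homoserine is present, so SovW is inactive.
Required activator SovW is absent, so *kulK* is not transcribed.
So KulK is not produced.
Required activator KulK is absent, so *morR* is not transcribed.

OFF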